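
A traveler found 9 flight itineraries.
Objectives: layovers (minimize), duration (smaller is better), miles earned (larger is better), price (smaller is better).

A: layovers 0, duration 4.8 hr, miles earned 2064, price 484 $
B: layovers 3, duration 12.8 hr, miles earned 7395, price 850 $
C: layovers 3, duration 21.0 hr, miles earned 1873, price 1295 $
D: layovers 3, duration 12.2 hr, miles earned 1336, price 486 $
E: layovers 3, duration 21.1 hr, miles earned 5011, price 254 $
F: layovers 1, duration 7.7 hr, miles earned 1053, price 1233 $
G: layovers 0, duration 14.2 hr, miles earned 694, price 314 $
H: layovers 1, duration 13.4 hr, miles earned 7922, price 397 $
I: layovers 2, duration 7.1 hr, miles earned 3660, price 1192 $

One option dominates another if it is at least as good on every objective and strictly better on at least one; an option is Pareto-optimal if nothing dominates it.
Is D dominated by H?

H vs D: H is worse on duration (13.4 vs 12.2), so it does not dominate D.

No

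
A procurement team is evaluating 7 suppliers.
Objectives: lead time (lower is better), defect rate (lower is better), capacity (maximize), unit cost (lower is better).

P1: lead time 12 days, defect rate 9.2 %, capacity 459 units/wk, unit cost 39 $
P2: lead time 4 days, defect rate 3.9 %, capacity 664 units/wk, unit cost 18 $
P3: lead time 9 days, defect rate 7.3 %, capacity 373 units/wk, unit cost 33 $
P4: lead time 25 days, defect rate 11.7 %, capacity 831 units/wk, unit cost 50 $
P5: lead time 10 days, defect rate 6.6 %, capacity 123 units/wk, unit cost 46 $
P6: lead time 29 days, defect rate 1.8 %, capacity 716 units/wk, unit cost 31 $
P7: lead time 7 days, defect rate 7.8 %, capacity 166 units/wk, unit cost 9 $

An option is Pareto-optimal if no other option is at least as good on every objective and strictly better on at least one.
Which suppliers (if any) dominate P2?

none

P1: worse on lead time (12 vs 4).
P3: worse on lead time (9 vs 4).
P4: worse on lead time (25 vs 4).
P5: worse on lead time (10 vs 4).
P6: worse on lead time (29 vs 4).
P7: worse on lead time (7 vs 4).
No option dominates P2.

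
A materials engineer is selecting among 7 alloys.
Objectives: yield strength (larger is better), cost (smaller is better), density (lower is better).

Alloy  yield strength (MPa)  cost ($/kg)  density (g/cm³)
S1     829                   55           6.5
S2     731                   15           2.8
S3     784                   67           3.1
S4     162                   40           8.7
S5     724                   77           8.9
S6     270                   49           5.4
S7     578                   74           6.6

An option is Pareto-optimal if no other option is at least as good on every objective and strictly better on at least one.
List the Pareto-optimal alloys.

S1: not dominated (best yield strength).
S2: not dominated (best cost).
S3: not dominated.
S4: dominated by S2 (yield strength 731≥162, cost 15≤40, density 2.8≤8.7).
S5: dominated by S1 (yield strength 829≥724, cost 55≤77, density 6.5≤8.9).
S6: dominated by S2 (yield strength 731≥270, cost 15≤49, density 2.8≤5.4).
S7: dominated by S1 (yield strength 829≥578, cost 55≤74, density 6.5≤6.6).

S1, S2, S3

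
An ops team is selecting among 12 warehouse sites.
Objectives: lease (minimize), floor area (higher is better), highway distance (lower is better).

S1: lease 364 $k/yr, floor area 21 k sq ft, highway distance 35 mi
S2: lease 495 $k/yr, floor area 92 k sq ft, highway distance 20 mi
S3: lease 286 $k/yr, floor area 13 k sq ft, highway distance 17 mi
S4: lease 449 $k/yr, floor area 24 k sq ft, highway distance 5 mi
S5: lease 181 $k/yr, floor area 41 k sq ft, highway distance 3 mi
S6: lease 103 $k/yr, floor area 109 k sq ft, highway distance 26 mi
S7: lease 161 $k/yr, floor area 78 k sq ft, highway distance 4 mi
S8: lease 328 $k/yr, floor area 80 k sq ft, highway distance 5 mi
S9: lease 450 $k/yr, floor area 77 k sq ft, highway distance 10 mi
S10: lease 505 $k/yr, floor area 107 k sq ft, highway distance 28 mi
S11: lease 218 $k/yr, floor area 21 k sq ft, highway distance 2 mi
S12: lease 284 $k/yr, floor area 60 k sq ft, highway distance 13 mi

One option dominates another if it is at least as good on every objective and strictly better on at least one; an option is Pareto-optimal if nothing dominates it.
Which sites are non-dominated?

S1: dominated by S5 (lease 181≤364, floor area 41≥21, highway distance 3≤35).
S2: not dominated.
S3: dominated by S5 (lease 181≤286, floor area 41≥13, highway distance 3≤17).
S4: dominated by S5 (lease 181≤449, floor area 41≥24, highway distance 3≤5).
S5: not dominated.
S6: not dominated (best lease).
S7: not dominated.
S8: not dominated.
S9: dominated by S7 (lease 161≤450, floor area 78≥77, highway distance 4≤10).
S10: dominated by S6 (lease 103≤505, floor area 109≥107, highway distance 26≤28).
S11: not dominated (best highway distance).
S12: dominated by S7 (lease 161≤284, floor area 78≥60, highway distance 4≤13).

S2, S5, S6, S7, S8, S11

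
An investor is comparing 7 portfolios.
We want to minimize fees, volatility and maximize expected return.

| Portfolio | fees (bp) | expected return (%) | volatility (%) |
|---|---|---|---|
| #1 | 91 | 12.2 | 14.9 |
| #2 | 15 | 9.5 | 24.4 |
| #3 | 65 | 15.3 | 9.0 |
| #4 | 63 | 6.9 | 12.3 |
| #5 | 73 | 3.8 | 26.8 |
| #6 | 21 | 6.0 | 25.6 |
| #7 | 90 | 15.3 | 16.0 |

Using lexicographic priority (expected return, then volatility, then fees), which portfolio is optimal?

#3

First maximize expected return: best is 15.3, kept {#3, #7}.
Then minimize volatility: best is 9.0, kept {#3}.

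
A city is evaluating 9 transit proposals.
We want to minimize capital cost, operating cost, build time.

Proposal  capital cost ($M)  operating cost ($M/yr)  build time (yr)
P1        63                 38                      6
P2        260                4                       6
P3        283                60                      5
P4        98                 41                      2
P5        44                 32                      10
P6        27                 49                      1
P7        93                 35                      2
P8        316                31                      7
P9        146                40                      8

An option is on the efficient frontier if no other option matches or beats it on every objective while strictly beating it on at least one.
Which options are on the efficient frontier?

P1: not dominated.
P2: not dominated (best operating cost).
P3: dominated by P4 (capital cost 98≤283, operating cost 41≤60, build time 2≤5).
P4: dominated by P7 (capital cost 93≤98, operating cost 35≤41, build time 2≤2).
P5: not dominated.
P6: not dominated (best capital cost).
P7: not dominated.
P8: dominated by P2 (capital cost 260≤316, operating cost 4≤31, build time 6≤7).
P9: dominated by P1 (capital cost 63≤146, operating cost 38≤40, build time 6≤8).

P1, P2, P5, P6, P7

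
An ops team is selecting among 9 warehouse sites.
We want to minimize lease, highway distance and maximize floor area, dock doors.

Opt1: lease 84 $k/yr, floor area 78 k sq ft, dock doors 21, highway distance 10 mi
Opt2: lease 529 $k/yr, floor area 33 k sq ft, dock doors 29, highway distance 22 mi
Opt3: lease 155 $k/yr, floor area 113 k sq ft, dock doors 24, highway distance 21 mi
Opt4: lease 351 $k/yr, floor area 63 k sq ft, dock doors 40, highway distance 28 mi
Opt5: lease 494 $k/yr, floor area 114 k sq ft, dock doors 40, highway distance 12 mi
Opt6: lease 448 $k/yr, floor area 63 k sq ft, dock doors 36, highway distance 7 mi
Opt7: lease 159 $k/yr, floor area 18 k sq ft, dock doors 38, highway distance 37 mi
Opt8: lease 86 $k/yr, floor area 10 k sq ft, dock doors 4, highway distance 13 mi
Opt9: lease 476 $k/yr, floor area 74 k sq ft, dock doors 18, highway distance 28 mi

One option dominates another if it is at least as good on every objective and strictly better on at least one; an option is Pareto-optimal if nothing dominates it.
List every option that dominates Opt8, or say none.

Opt1: lease 84≤86, floor area 78≥10, dock doors 21≥4, highway distance 10≤13 — dominates Opt8.
Others (Opt2, Opt3, Opt4, Opt5, Opt6, Opt7, Opt9) are each worse than Opt8 on at least one objective.

Opt1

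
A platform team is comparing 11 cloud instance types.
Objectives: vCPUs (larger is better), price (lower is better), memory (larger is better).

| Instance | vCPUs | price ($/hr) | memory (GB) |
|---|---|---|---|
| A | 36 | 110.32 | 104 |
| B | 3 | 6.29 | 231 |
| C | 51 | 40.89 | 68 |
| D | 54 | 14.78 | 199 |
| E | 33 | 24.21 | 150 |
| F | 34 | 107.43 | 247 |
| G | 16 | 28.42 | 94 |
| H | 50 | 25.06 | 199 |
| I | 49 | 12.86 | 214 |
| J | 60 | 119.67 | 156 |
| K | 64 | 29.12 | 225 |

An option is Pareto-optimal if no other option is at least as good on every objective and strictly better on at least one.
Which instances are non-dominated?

A: dominated by D (vCPUs 54≥36, price 14.78≤110.32, memory 199≥104).
B: not dominated (best price).
C: dominated by D (vCPUs 54≥51, price 14.78≤40.89, memory 199≥68).
D: not dominated.
E: dominated by D (vCPUs 54≥33, price 14.78≤24.21, memory 199≥150).
F: not dominated (best memory).
G: dominated by D (vCPUs 54≥16, price 14.78≤28.42, memory 199≥94).
H: dominated by D (vCPUs 54≥50, price 14.78≤25.06, memory 199≥199).
I: not dominated.
J: dominated by K (vCPUs 64≥60, price 29.12≤119.67, memory 225≥156).
K: not dominated (best vCPUs).

B, D, F, I, K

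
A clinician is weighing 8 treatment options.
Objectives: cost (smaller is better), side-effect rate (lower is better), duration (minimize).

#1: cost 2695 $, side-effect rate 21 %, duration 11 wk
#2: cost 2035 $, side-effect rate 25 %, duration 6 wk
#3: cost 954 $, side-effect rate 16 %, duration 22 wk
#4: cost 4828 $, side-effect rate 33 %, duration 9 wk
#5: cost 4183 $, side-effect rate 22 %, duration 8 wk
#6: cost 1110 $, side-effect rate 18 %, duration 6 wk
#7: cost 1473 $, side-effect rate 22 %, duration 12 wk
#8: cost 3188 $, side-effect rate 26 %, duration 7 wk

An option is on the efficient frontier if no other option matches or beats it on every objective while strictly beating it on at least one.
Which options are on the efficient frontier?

#3, #6

#1: dominated by #6 (cost 1110≤2695, side-effect rate 18≤21, duration 6≤11).
#2: dominated by #6 (cost 1110≤2035, side-effect rate 18≤25, duration 6≤6).
#3: not dominated (best cost).
#4: dominated by #2 (cost 2035≤4828, side-effect rate 25≤33, duration 6≤9).
#5: dominated by #6 (cost 1110≤4183, side-effect rate 18≤22, duration 6≤8).
#6: not dominated.
#7: dominated by #6 (cost 1110≤1473, side-effect rate 18≤22, duration 6≤12).
#8: dominated by #2 (cost 2035≤3188, side-effect rate 25≤26, duration 6≤7).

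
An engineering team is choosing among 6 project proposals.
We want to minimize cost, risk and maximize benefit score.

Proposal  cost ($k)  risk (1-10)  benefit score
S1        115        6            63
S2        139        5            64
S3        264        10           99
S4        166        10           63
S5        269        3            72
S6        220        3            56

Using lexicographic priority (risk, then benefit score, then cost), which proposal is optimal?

First minimize risk: best is 3, kept {S5, S6}.
Then maximize benefit score: best is 72, kept {S5}.

S5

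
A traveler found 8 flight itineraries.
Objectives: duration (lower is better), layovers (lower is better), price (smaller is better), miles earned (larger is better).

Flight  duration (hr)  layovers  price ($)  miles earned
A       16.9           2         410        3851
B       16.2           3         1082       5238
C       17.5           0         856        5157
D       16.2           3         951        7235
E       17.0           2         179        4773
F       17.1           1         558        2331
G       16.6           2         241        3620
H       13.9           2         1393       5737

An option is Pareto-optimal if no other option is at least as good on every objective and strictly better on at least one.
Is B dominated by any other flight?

D vs B: duration 16.2≤16.2, layovers 3≤3, price 951≤1082, miles earned 7235≥5238 — D is at least as good on every objective and strictly better on at least one, so D dominates B.

Yes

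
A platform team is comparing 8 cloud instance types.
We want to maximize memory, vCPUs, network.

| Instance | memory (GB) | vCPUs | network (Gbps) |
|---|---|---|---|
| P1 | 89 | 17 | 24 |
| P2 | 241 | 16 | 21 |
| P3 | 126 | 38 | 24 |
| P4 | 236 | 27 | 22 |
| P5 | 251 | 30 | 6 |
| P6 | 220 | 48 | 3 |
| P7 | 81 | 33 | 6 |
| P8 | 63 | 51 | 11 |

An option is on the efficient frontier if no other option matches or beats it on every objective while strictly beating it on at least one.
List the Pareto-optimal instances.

P1: dominated by P3 (memory 126≥89, vCPUs 38≥17, network 24≥24).
P2: not dominated.
P3: not dominated.
P4: not dominated.
P5: not dominated (best memory).
P6: not dominated.
P7: dominated by P3 (memory 126≥81, vCPUs 38≥33, network 24≥6).
P8: not dominated (best vCPUs).

P2, P3, P4, P5, P6, P8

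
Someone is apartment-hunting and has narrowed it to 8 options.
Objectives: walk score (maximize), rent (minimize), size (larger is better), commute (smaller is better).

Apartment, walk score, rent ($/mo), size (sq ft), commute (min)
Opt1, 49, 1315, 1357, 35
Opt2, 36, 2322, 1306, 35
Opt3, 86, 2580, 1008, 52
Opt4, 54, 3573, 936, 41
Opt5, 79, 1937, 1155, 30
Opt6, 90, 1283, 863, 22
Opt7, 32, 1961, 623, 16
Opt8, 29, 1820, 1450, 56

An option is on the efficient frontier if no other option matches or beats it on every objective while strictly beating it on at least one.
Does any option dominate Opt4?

Opt5 vs Opt4: walk score 79≥54, rent 1937≤3573, size 1155≥936, commute 30≤41 — Opt5 is at least as good on every objective and strictly better on at least one, so Opt5 dominates Opt4.

Yes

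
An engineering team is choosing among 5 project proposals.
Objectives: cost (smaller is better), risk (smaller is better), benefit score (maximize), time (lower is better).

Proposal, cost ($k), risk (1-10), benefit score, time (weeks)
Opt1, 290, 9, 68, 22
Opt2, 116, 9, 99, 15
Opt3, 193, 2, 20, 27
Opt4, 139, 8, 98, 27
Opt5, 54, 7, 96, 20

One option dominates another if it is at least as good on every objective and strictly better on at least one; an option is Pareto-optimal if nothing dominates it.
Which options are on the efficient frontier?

Opt1: dominated by Opt2 (cost 116≤290, risk 9≤9, benefit score 99≥68, time 15≤22).
Opt2: not dominated (best benefit score).
Opt3: not dominated (best risk).
Opt4: not dominated.
Opt5: not dominated (best cost).

Opt2, Opt3, Opt4, Opt5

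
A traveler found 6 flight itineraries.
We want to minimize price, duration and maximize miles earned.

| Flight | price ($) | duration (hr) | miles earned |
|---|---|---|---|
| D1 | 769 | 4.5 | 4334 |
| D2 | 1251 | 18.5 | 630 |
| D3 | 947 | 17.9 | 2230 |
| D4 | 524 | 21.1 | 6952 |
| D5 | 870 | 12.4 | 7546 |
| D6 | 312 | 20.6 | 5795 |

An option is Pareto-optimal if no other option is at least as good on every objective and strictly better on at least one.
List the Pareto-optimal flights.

D1: not dominated (best duration).
D2: dominated by D1 (price 769≤1251, duration 4.5≤18.5, miles earned 4334≥630).
D3: dominated by D1 (price 769≤947, duration 4.5≤17.9, miles earned 4334≥2230).
D4: not dominated.
D5: not dominated (best miles earned).
D6: not dominated (best price).

D1, D4, D5, D6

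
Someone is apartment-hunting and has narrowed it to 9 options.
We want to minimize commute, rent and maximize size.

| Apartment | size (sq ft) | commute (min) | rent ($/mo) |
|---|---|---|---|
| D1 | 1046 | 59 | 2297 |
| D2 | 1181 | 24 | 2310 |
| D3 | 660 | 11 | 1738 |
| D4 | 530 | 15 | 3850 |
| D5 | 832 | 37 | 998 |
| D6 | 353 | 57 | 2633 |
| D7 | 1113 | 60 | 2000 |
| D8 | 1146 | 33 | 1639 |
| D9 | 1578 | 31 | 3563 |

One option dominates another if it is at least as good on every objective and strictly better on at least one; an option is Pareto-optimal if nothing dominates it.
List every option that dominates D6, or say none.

D2, D3, D5, D8

D2: size 1181≥353, commute 24≤57, rent 2310≤2633 — dominates D6.
D3: size 660≥353, commute 11≤57, rent 1738≤2633 — dominates D6.
D5: size 832≥353, commute 37≤57, rent 998≤2633 — dominates D6.
D8: size 1146≥353, commute 33≤57, rent 1639≤2633 — dominates D6.
Others (D1, D4, D7, D9) are each worse than D6 on at least one objective.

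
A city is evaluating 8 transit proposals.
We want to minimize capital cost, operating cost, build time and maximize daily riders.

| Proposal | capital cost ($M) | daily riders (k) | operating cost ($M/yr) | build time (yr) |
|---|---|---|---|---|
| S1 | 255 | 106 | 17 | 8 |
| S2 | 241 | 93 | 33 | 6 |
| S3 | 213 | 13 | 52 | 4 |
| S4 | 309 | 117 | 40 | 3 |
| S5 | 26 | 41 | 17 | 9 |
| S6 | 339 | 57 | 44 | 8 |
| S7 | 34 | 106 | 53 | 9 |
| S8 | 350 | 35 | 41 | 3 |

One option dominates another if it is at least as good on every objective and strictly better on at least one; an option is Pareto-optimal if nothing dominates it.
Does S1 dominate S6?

Yes

S1 vs S6: capital cost 255≤339, daily riders 106≥57, operating cost 17≤44, build time 8≤8 — S1 is at least as good on every objective with at least one strict improvement.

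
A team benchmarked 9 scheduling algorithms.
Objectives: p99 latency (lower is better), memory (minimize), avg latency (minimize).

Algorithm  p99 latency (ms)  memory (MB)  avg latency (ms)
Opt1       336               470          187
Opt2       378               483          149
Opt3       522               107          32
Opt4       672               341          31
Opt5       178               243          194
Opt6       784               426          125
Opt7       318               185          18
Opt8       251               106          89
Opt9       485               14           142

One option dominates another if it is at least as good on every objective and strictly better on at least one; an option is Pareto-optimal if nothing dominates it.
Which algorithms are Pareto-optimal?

Opt1: dominated by Opt7 (p99 latency 318≤336, memory 185≤470, avg latency 18≤187).
Opt2: dominated by Opt7 (p99 latency 318≤378, memory 185≤483, avg latency 18≤149).
Opt3: not dominated.
Opt4: dominated by Opt7 (p99 latency 318≤672, memory 185≤341, avg latency 18≤31).
Opt5: not dominated (best p99 latency).
Opt6: dominated by Opt3 (p99 latency 522≤784, memory 107≤426, avg latency 32≤125).
Opt7: not dominated (best avg latency).
Opt8: not dominated.
Opt9: not dominated (best memory).

Opt3, Opt5, Opt7, Opt8, Opt9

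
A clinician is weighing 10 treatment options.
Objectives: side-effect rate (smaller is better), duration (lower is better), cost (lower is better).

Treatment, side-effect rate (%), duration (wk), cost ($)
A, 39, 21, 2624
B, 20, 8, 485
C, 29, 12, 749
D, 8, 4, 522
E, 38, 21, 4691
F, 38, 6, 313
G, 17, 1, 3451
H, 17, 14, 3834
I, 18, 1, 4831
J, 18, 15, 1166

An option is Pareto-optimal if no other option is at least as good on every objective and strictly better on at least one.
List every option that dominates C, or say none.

B: side-effect rate 20≤29, duration 8≤12, cost 485≤749 — dominates C.
D: side-effect rate 8≤29, duration 4≤12, cost 522≤749 — dominates C.
Others (A, E, F, G, H, I, J) are each worse than C on at least one objective.

B, D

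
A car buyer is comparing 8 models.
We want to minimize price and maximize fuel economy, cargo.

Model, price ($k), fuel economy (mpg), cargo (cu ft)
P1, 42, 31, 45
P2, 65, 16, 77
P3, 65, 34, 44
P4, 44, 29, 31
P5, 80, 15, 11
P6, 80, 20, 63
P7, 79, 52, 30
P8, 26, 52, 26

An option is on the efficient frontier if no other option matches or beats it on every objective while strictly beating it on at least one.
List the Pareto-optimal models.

P1, P2, P3, P6, P7, P8

P1: not dominated.
P2: not dominated (best cargo).
P3: not dominated.
P4: dominated by P1 (price 42≤44, fuel economy 31≥29, cargo 45≥31).
P5: dominated by P1 (price 42≤80, fuel economy 31≥15, cargo 45≥11).
P6: not dominated.
P7: not dominated.
P8: not dominated (best price).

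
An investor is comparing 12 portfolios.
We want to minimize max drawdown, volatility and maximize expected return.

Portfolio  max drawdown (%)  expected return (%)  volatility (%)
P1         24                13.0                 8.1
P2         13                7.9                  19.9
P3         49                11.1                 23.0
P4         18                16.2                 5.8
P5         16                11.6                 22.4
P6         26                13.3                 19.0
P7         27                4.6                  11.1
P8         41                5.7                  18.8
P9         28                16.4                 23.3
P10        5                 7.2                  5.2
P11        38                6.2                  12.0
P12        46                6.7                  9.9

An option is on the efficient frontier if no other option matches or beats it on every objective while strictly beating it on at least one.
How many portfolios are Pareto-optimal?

5

P1: dominated by P4 (max drawdown 18≤24, expected return 16.2≥13.0, volatility 5.8≤8.1).
P2: not dominated.
P3: dominated by P1 (max drawdown 24≤49, expected return 13.0≥11.1, volatility 8.1≤23.0).
P4: not dominated.
P5: not dominated.
P6: dominated by P4 (max drawdown 18≤26, expected return 16.2≥13.3, volatility 5.8≤19.0).
P7: dominated by P1 (max drawdown 24≤27, expected return 13.0≥4.6, volatility 8.1≤11.1).
P8: dominated by P1 (max drawdown 24≤41, expected return 13.0≥5.7, volatility 8.1≤18.8).
P9: not dominated (best expected return).
P10: not dominated (best max drawdown).
P11: dominated by P1 (max drawdown 24≤38, expected return 13.0≥6.2, volatility 8.1≤12.0).
P12: dominated by P1 (max drawdown 24≤46, expected return 13.0≥6.7, volatility 8.1≤9.9).
Pareto-optimal: P2, P4, P5, P9, P10 → 5.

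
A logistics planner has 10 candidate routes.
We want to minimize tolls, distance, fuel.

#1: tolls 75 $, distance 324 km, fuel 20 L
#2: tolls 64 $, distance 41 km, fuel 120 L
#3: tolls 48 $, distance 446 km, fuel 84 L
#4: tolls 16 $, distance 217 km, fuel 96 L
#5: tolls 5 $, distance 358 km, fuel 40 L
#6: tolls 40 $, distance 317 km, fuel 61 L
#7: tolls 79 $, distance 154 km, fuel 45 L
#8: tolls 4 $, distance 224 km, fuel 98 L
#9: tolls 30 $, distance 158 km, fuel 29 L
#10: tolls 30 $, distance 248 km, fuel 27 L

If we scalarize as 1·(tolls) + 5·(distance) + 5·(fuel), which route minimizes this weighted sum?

#1: 1·75 + 5·324 + 5·20 = 1795
#2: 1·64 + 5·41 + 5·120 = 869
#3: 1·48 + 5·446 + 5·84 = 2698
#4: 1·16 + 5·217 + 5·96 = 1581
#5: 1·5 + 5·358 + 5·40 = 1995
#6: 1·40 + 5·317 + 5·61 = 1930
#7: 1·79 + 5·154 + 5·45 = 1074
#8: 1·4 + 5·224 + 5·98 = 1614
#9: 1·30 + 5·158 + 5·29 = 965
#10: 1·30 + 5·248 + 5·27 = 1405
Lowest: #2 at 869.

#2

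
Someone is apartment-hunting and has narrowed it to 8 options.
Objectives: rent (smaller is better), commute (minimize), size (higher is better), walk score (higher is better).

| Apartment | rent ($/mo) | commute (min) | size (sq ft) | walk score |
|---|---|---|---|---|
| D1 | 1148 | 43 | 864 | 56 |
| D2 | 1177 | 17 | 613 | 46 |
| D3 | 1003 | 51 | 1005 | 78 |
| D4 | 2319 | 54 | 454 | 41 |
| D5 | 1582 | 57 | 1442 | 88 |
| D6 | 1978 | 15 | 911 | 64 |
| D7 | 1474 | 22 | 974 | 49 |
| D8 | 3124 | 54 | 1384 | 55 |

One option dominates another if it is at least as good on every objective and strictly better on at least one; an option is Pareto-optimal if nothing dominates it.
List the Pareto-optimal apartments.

D1: not dominated.
D2: not dominated.
D3: not dominated (best rent).
D4: dominated by D1 (rent 1148≤2319, commute 43≤54, size 864≥454, walk score 56≥41).
D5: not dominated (best size).
D6: not dominated (best commute).
D7: not dominated.
D8: not dominated.

D1, D2, D3, D5, D6, D7, D8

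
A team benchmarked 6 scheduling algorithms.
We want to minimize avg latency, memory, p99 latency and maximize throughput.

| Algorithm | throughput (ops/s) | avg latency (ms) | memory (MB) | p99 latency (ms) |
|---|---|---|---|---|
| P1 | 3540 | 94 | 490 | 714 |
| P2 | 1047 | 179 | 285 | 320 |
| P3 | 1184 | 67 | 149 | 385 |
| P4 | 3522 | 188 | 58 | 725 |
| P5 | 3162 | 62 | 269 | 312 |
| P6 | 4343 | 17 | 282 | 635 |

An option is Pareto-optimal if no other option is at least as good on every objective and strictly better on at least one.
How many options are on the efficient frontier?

4

P1: dominated by P6 (throughput 4343≥3540, avg latency 17≤94, memory 282≤490, p99 latency 635≤714).
P2: dominated by P5 (throughput 3162≥1047, avg latency 62≤179, memory 269≤285, p99 latency 312≤320).
P3: not dominated.
P4: not dominated (best memory).
P5: not dominated (best p99 latency).
P6: not dominated (best throughput).
Pareto-optimal: P3, P4, P5, P6 → 4.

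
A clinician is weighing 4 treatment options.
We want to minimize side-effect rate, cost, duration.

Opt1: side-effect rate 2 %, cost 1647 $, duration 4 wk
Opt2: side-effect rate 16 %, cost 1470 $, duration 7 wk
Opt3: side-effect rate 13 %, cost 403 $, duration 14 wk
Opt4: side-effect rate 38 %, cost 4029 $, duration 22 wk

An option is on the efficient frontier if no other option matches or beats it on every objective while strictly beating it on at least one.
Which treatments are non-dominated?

Opt1, Opt2, Opt3

Opt1: not dominated (best side-effect rate).
Opt2: not dominated.
Opt3: not dominated (best cost).
Opt4: dominated by Opt1 (side-effect rate 2≤38, cost 1647≤4029, duration 4≤22).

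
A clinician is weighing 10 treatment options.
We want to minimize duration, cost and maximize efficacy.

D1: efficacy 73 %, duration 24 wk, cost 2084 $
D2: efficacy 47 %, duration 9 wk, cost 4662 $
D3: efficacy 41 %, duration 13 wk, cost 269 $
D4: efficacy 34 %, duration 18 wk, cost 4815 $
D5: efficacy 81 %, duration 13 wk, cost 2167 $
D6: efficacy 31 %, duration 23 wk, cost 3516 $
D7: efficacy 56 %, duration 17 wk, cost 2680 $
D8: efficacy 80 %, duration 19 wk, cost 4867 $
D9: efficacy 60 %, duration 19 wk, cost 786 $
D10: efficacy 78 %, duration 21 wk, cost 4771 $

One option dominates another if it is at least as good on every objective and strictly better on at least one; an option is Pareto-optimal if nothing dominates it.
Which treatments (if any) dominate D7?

D5: efficacy 81≥56, duration 13≤17, cost 2167≤2680 — dominates D7.
Others (D1, D2, D3, D4, D6, D8, D9, D10) are each worse than D7 on at least one objective.

D5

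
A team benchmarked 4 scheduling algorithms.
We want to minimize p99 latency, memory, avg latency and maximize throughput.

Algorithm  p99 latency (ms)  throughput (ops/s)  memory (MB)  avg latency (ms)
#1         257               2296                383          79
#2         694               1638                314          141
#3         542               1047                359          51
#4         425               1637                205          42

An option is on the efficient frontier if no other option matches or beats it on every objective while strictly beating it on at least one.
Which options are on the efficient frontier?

#1: not dominated (best p99 latency).
#2: not dominated.
#3: dominated by #4 (p99 latency 425≤542, throughput 1637≥1047, memory 205≤359, avg latency 42≤51).
#4: not dominated (best memory).

#1, #2, #4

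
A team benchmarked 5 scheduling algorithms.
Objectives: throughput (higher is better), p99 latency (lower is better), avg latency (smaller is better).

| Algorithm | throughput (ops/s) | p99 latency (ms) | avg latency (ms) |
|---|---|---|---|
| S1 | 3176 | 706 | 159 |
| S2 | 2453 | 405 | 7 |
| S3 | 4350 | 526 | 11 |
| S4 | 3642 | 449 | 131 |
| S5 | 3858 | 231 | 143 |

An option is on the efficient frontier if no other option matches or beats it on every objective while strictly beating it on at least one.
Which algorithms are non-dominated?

S1: dominated by S3 (throughput 4350≥3176, p99 latency 526≤706, avg latency 11≤159).
S2: not dominated (best avg latency).
S3: not dominated (best throughput).
S4: not dominated.
S5: not dominated (best p99 latency).

S2, S3, S4, S5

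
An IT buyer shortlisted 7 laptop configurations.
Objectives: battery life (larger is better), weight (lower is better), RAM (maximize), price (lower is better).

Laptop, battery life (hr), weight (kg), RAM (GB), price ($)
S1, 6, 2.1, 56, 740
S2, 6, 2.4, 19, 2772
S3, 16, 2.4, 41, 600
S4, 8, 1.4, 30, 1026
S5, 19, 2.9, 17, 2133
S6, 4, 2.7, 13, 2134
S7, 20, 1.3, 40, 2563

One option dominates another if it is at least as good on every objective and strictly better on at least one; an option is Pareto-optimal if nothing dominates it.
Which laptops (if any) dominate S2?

S1, S3, S4, S7

S1: battery life 6≥6, weight 2.1≤2.4, RAM 56≥19, price 740≤2772 — dominates S2.
S3: battery life 16≥6, weight 2.4≤2.4, RAM 41≥19, price 600≤2772 — dominates S2.
S4: battery life 8≥6, weight 1.4≤2.4, RAM 30≥19, price 1026≤2772 — dominates S2.
S7: battery life 20≥6, weight 1.3≤2.4, RAM 40≥19, price 2563≤2772 — dominates S2.
Others (S5, S6) are each worse than S2 on at least one objective.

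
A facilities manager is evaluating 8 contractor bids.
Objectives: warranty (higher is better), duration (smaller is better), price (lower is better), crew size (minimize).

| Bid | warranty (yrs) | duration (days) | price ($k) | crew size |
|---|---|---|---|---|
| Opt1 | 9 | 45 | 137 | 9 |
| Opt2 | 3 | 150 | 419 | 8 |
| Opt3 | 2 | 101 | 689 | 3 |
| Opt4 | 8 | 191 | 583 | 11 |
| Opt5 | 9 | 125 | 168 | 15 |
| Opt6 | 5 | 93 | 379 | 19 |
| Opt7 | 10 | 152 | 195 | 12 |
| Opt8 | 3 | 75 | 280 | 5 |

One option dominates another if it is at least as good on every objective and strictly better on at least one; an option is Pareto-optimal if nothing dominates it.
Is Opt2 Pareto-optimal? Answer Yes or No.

No

Opt8 vs Opt2: warranty 3≥3, duration 75≤150, price 280≤419, crew size 5≤8 — Opt8 is at least as good on every objective and strictly better on at least one, so Opt8 dominates Opt2.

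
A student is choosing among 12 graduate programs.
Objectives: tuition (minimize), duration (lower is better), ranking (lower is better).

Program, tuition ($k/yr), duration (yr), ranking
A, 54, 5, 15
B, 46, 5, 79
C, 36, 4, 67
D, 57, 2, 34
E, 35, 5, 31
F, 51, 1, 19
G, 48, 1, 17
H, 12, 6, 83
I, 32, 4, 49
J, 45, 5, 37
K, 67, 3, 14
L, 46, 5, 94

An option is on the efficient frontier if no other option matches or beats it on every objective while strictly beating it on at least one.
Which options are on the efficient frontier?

A: not dominated.
B: dominated by C (tuition 36≤46, duration 4≤5, ranking 67≤79).
C: dominated by I (tuition 32≤36, duration 4≤4, ranking 49≤67).
D: dominated by F (tuition 51≤57, duration 1≤2, ranking 19≤34).
E: not dominated.
F: dominated by G (tuition 48≤51, duration 1≤1, ranking 17≤19).
G: not dominated.
H: not dominated (best tuition).
I: not dominated.
J: dominated by E (tuition 35≤45, duration 5≤5, ranking 31≤37).
K: not dominated (best ranking).
L: dominated by B (tuition 46≤46, duration 5≤5, ranking 79≤94).

A, E, G, H, I, K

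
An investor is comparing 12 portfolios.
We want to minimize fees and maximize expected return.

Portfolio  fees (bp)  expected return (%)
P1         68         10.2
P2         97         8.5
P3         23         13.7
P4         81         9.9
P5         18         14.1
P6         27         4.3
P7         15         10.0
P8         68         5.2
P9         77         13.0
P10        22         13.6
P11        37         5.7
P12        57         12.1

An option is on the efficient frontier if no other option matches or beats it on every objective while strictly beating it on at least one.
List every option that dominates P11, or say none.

P3: fees 23≤37, expected return 13.7≥5.7 — dominates P11.
P5: fees 18≤37, expected return 14.1≥5.7 — dominates P11.
P7: fees 15≤37, expected return 10.0≥5.7 — dominates P11.
P10: fees 22≤37, expected return 13.6≥5.7 — dominates P11.
Others (P1, P2, P4, P6, P8, P9, P12) are each worse than P11 on at least one objective.

P3, P5, P7, P10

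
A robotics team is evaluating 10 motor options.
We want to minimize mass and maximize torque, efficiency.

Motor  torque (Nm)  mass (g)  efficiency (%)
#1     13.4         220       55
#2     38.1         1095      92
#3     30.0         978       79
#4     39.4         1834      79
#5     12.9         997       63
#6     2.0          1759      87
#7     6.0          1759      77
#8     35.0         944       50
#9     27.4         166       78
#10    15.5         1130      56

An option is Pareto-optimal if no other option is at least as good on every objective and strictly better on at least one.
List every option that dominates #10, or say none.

#2: torque 38.1≥15.5, mass 1095≤1130, efficiency 92≥56 — dominates #10.
#3: torque 30.0≥15.5, mass 978≤1130, efficiency 79≥56 — dominates #10.
#9: torque 27.4≥15.5, mass 166≤1130, efficiency 78≥56 — dominates #10.
Others (#1, #4, #5, #6, #7, #8) are each worse than #10 on at least one objective.

#2, #3, #9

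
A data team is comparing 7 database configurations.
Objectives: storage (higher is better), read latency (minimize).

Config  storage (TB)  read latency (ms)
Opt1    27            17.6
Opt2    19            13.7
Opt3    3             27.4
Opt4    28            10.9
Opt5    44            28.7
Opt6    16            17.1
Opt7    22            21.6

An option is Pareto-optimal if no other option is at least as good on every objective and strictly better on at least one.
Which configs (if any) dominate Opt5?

none

Opt1: worse on storage (27 vs 44).
Opt2: worse on storage (19 vs 44).
Opt3: worse on storage (3 vs 44).
Opt4: worse on storage (28 vs 44).
Opt6: worse on storage (16 vs 44).
Opt7: worse on storage (22 vs 44).
No option dominates Opt5.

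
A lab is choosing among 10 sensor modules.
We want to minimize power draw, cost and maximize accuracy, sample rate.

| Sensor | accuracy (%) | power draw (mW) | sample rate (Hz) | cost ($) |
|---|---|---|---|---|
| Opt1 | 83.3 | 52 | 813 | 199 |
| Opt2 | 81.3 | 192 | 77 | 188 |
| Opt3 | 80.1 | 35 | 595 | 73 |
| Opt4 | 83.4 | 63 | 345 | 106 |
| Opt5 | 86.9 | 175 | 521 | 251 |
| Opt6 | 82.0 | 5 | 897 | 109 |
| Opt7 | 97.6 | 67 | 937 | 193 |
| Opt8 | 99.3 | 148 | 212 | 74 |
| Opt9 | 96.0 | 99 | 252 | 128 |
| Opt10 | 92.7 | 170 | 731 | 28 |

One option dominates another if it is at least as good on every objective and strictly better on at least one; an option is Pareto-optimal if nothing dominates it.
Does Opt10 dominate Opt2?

Opt10 vs Opt2: accuracy 92.7≥81.3, power draw 170≤192, sample rate 731≥77, cost 28≤188 — Opt10 is at least as good on every objective with at least one strict improvement.

Yes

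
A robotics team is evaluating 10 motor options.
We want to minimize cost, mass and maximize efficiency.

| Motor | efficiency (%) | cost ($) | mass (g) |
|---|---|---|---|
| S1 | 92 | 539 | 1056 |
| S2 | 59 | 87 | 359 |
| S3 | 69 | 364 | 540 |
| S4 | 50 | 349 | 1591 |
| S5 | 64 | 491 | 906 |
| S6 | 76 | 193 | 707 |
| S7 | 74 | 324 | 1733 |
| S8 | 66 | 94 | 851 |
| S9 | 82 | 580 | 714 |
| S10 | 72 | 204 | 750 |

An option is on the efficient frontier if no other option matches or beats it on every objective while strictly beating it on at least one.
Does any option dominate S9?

No

S1: worse on mass (1056 vs 714).
S2: worse on efficiency (59 vs 82).
S3: worse on efficiency (69 vs 82).
S4: worse on efficiency (50 vs 82).
S5: worse on efficiency (64 vs 82).
S6: worse on efficiency (76 vs 82).
S7: worse on efficiency (74 vs 82).
S8: worse on efficiency (66 vs 82).
S10: worse on efficiency (72 vs 82).
No option is at least as good as S9 on every objective and strictly better on one.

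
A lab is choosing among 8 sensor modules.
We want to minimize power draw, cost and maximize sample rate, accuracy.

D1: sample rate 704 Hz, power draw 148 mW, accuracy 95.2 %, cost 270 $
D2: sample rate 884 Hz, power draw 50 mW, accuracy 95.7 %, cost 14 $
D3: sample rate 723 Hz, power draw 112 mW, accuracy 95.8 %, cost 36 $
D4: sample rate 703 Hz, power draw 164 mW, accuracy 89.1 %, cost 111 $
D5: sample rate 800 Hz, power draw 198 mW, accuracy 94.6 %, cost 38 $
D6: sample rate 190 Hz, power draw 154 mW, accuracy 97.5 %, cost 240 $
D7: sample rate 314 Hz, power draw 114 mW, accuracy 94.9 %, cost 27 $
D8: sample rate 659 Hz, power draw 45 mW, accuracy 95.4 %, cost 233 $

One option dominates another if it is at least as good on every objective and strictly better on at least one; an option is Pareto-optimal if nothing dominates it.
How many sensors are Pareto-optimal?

D1: dominated by D2 (sample rate 884≥704, power draw 50≤148, accuracy 95.7≥95.2, cost 14≤270).
D2: not dominated (best sample rate).
D3: not dominated.
D4: dominated by D2 (sample rate 884≥703, power draw 50≤164, accuracy 95.7≥89.1, cost 14≤111).
D5: dominated by D2 (sample rate 884≥800, power draw 50≤198, accuracy 95.7≥94.6, cost 14≤38).
D6: not dominated (best accuracy).
D7: dominated by D2 (sample rate 884≥314, power draw 50≤114, accuracy 95.7≥94.9, cost 14≤27).
D8: not dominated (best power draw).
Pareto-optimal: D2, D3, D6, D8 → 4.

4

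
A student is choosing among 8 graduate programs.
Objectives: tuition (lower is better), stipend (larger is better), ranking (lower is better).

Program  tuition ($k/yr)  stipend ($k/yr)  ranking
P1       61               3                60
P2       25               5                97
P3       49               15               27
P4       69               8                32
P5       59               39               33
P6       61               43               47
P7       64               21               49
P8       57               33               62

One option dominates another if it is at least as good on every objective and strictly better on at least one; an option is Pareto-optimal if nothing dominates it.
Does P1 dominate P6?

No

P1 vs P6: P1 is worse on stipend (3 vs 43), so it does not dominate P6.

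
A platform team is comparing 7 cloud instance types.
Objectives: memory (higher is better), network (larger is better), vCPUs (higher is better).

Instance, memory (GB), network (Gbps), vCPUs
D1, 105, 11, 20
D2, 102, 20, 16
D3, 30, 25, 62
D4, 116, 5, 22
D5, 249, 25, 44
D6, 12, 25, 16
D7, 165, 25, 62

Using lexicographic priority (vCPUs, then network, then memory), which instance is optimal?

First maximize vCPUs: best is 62, kept {D3, D7}.
Then maximize network: best is 25, kept {D3, D7}.
Then maximize memory: best is 165, kept {D7}.

D7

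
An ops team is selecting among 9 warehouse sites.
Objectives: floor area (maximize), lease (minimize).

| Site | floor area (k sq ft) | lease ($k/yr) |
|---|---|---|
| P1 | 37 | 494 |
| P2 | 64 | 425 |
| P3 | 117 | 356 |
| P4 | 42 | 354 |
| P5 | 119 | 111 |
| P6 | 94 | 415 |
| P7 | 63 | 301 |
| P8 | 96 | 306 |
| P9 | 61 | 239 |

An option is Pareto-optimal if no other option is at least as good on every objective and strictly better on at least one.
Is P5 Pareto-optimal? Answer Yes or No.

Yes

P1: worse on floor area (37 vs 119).
P2: worse on floor area (64 vs 119).
P3: worse on floor area (117 vs 119).
P4: worse on floor area (42 vs 119).
P6: worse on floor area (94 vs 119).
P7: worse on floor area (63 vs 119).
P8: worse on floor area (96 vs 119).
P9: worse on floor area (61 vs 119).
No option is at least as good as P5 on every objective and strictly better on one.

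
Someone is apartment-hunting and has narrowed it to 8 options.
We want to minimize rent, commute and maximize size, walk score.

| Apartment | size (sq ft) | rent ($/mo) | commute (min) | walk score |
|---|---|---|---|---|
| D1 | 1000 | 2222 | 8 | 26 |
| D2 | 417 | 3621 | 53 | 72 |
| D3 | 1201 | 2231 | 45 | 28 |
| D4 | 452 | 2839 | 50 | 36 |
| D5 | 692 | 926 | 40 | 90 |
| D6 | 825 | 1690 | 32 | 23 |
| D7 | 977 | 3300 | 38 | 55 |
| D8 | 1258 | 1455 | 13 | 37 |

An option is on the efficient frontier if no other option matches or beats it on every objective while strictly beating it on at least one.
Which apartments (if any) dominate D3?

D8

D8: size 1258≥1201, rent 1455≤2231, commute 13≤45, walk score 37≥28 — dominates D3.
Others (D1, D2, D4, D5, D6, D7) are each worse than D3 on at least one objective.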